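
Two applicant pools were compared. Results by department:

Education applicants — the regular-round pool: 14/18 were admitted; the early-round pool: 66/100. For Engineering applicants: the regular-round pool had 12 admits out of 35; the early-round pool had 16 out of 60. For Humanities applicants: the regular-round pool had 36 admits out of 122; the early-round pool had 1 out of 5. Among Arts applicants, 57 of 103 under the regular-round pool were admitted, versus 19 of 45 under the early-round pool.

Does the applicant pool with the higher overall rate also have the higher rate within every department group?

Education: the regular-round pool 14/18 = 77.8%, the early-round pool 66/100 = 66.0% → the regular-round pool
Engineering: the regular-round pool 12/35 = 34.3%, the early-round pool 16/60 = 26.7% → the regular-round pool
Humanities: the regular-round pool 36/122 = 29.5%, the early-round pool 1/5 = 20.0% → the regular-round pool
Arts: the regular-round pool 57/103 = 55.3%, the early-round pool 19/45 = 42.2% → the regular-round pool
Overall: the regular-round pool 119/278 = 42.8%, the early-round pool 102/210 = 48.6% → the early-round pool
The regular-round pool wins each department group but the early-round pool wins overall — the comparison reverses. The regular-round pool's applicants skew toward Humanities, which has a lower base rate.

No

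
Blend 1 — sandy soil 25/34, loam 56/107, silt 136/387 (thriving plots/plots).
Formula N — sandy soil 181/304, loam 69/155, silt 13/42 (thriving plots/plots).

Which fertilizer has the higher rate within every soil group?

Blend 1

Sandy soil: Blend 1 25/34 = 73.5%, Formula N 181/304 = 59.5% → Blend 1
Loam: Blend 1 56/107 = 52.3%, Formula N 69/155 = 44.5% → Blend 1
Silt: Blend 1 136/387 = 35.1%, Formula N 13/42 = 31.0% → Blend 1
Blend 1 has the higher rate in all 3 groups.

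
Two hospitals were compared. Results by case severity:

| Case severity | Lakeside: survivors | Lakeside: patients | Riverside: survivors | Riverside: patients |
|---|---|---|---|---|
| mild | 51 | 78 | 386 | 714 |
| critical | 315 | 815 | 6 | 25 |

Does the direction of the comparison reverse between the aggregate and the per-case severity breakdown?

Mild: Lakeside 51/78 = 65.4%, Riverside 386/714 = 54.1% → Lakeside
Critical: Lakeside 315/815 = 38.7%, Riverside 6/25 = 24.0% → Lakeside
Overall: Lakeside 366/893 = 41.0%, Riverside 392/739 = 53.0% → Riverside
Lakeside wins each case group but Riverside wins overall — the comparison reverses. Lakeside's patients skew toward critical, which has a lower base rate.

Yes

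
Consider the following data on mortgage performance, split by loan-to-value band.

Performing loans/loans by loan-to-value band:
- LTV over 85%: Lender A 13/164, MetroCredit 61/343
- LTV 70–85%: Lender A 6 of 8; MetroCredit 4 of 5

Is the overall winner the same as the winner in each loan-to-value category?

Yes

LTV over 85%: Lender A 13/164 = 7.9%, MetroCredit 61/343 = 17.8% → MetroCredit
LTV 70–85%: Lender A 6/8 = 75.0%, MetroCredit 4/5 = 80.0% → MetroCredit
Overall: Lender A 19/172 = 11.0%, MetroCredit 65/348 = 18.7% → MetroCredit
MetroCredit wins overall and in every loan-to-value group — no reversal.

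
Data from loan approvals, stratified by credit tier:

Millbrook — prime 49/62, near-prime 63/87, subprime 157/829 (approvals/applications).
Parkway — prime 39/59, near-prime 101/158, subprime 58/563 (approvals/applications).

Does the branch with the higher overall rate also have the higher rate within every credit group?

Yes

Prime: Millbrook 49/62 = 79.0%, Parkway 39/59 = 66.1% → Millbrook
Near-prime: Millbrook 63/87 = 72.4%, Parkway 101/158 = 63.9% → Millbrook
Subprime: Millbrook 157/829 = 18.9%, Parkway 58/563 = 10.3% → Millbrook
Overall: Millbrook 269/978 = 27.5%, Parkway 198/780 = 25.4% → Millbrook
Millbrook wins overall and in every credit group — no reversal.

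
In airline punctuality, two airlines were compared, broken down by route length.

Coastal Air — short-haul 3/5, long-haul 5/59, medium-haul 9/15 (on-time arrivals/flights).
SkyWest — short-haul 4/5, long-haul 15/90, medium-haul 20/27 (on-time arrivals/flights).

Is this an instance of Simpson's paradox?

Short-haul: Coastal Air 3/5 = 60.0%, SkyWest 4/5 = 80.0% → SkyWest
Long-haul: Coastal Air 5/59 = 8.5%, SkyWest 15/90 = 16.7% → SkyWest
Medium-haul: Coastal Air 9/15 = 60.0%, SkyWest 20/27 = 74.1% → SkyWest
Overall: Coastal Air 17/79 = 21.5%, SkyWest 39/122 = 32.0% → SkyWest
SkyWest wins overall and in every route group — no reversal.

No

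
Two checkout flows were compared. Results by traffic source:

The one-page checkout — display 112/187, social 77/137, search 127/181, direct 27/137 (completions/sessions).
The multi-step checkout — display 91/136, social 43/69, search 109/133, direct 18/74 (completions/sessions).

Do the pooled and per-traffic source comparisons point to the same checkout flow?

Yes

Display: the one-page checkout 112/187 = 59.9%, the multi-step checkout 91/136 = 66.9% → the multi-step checkout
Social: the one-page checkout 77/137 = 56.2%, the multi-step checkout 43/69 = 62.3% → the multi-step checkout
Search: the one-page checkout 127/181 = 70.2%, the multi-step checkout 109/133 = 82.0% → the multi-step checkout
Direct: the one-page checkout 27/137 = 19.7%, the multi-step checkout 18/74 = 24.3% → the multi-step checkout
Overall: the one-page checkout 343/642 = 53.4%, the multi-step checkout 261/412 = 63.3% → the multi-step checkout
The multi-step checkout wins overall and in every traffic group — no reversal.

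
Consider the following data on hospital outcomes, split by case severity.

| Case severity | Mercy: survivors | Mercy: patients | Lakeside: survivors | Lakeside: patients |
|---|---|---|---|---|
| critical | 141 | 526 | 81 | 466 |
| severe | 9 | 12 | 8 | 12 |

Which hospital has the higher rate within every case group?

Critical: Mercy 141/526 = 26.8%, Lakeside 81/466 = 17.4% → Mercy
Severe: Mercy 9/12 = 75.0%, Lakeside 8/12 = 66.7% → Mercy
Mercy has the higher rate in both groups.

Mercy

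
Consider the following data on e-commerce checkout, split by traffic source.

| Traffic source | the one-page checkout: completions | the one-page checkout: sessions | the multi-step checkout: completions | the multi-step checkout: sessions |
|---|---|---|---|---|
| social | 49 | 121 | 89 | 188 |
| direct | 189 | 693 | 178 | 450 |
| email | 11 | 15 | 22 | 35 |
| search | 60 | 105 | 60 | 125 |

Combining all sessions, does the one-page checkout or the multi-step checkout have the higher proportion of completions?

the multi-step checkout

Social: the one-page checkout 49/121 = 40.5%, the multi-step checkout 89/188 = 47.3% → the multi-step checkout
Direct: the one-page checkout 189/693 = 27.3%, the multi-step checkout 178/450 = 39.6% → the multi-step checkout
Email: the one-page checkout 11/15 = 73.3%, the multi-step checkout 22/35 = 62.9% → the one-page checkout
Search: the one-page checkout 60/105 = 57.1%, the multi-step checkout 60/125 = 48.0% → the one-page checkout
Overall: the one-page checkout 309/934 = 33.1%, the multi-step checkout 349/798 = 43.7% → the multi-step checkout
(Neither sweeps every traffic group, but the multi-step checkout has the higher pooled rate.)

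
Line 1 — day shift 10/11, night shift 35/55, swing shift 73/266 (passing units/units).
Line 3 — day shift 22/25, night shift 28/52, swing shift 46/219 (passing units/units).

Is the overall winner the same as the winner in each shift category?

Day shift: Line 1 10/11 = 90.9%, Line 3 22/25 = 88.0% → Line 1
Night shift: Line 1 35/55 = 63.6%, Line 3 28/52 = 53.8% → Line 1
Swing shift: Line 1 73/266 = 27.4%, Line 3 46/219 = 21.0% → Line 1
Overall: Line 1 118/332 = 35.5%, Line 3 96/296 = 32.4% → Line 1
Line 1 wins overall and in every shift group — no reversal.

Yes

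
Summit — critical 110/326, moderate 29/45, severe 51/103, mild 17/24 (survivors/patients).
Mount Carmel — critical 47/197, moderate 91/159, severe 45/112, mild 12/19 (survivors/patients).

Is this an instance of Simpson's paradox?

Critical: Summit 110/326 = 33.7%, Mount Carmel 47/197 = 23.9% → Summit
Moderate: Summit 29/45 = 64.4%, Mount Carmel 91/159 = 57.2% → Summit
Severe: Summit 51/103 = 49.5%, Mount Carmel 45/112 = 40.2% → Summit
Mild: Summit 17/24 = 70.8%, Mount Carmel 12/19 = 63.2% → Summit
Overall: Summit 207/498 = 41.6%, Mount Carmel 195/487 = 40.0% → Summit
Summit wins overall and in every case group — no reversal.

No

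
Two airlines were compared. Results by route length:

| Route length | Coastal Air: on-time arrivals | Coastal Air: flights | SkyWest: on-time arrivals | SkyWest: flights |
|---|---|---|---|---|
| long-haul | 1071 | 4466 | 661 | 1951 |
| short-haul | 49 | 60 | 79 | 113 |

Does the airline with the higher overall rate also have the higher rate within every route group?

Long-haul: Coastal Air 1071/4466 = 24.0%, SkyWest 661/1951 = 33.9% → SkyWest
Short-haul: Coastal Air 49/60 = 81.7%, SkyWest 79/113 = 69.9% → Coastal Air
Overall: Coastal Air 1120/4526 = 24.7%, SkyWest 740/2064 = 35.9% → SkyWest
Neither sweeps: Coastal Air wins 1 of 2 groups, SkyWest wins 1. SkyWest wins overall but not every group — no Simpson reversal.

No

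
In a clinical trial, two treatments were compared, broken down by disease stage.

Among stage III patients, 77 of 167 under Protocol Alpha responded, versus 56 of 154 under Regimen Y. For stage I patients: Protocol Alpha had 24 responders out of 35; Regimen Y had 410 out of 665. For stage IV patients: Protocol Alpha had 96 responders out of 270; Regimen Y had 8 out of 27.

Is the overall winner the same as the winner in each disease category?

Stage III: Protocol Alpha 77/167 = 46.1%, Regimen Y 56/154 = 36.4% → Protocol Alpha
Stage I: Protocol Alpha 24/35 = 68.6%, Regimen Y 410/665 = 61.7% → Protocol Alpha
Stage IV: Protocol Alpha 96/270 = 35.6%, Regimen Y 8/27 = 29.6% → Protocol Alpha
Overall: Protocol Alpha 197/472 = 41.7%, Regimen Y 474/846 = 56.0% → Regimen Y
Protocol Alpha wins each disease group but Regimen Y wins overall — the comparison reverses. Protocol Alpha's patients skew toward stage IV, which has a lower base rate.

No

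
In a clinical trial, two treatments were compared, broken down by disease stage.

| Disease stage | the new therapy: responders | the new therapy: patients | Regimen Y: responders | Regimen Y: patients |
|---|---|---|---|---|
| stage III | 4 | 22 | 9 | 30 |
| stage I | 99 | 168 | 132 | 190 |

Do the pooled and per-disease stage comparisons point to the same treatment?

Yes

Stage III: the new therapy 4/22 = 18.2%, Regimen Y 9/30 = 30.0% → Regimen Y
Stage I: the new therapy 99/168 = 58.9%, Regimen Y 132/190 = 69.5% → Regimen Y
Overall: the new therapy 103/190 = 54.2%, Regimen Y 141/220 = 64.1% → Regimen Y
Regimen Y wins overall and in every disease group — no reversal.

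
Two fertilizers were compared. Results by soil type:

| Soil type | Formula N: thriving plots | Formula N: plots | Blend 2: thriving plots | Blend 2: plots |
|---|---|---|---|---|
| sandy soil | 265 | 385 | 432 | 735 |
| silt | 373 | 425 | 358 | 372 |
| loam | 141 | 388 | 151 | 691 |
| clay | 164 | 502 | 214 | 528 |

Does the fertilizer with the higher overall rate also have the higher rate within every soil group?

Sandy soil: Formula N 265/385 = 68.8%, Blend 2 432/735 = 58.8% → Formula N
Silt: Formula N 373/425 = 87.8%, Blend 2 358/372 = 96.2% → Blend 2
Loam: Formula N 141/388 = 36.3%, Blend 2 151/691 = 21.9% → Formula N
Clay: Formula N 164/502 = 32.7%, Blend 2 214/528 = 40.5% → Blend 2
Overall: Formula N 943/1700 = 55.5%, Blend 2 1155/2326 = 49.7% → Formula N
Neither sweeps: Formula N wins 2 of 4 groups, Blend 2 wins 2. Formula N wins overall but not every group — no Simpson reversal.

No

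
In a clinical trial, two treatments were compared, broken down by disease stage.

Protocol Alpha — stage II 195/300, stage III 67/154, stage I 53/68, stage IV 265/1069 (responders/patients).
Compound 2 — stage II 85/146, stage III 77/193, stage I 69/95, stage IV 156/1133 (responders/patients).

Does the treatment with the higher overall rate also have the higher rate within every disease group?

Yes

Stage II: Protocol Alpha 195/300 = 65.0%, Compound 2 85/146 = 58.2% → Protocol Alpha
Stage III: Protocol Alpha 67/154 = 43.5%, Compound 2 77/193 = 39.9% → Protocol Alpha
Stage I: Protocol Alpha 53/68 = 77.9%, Compound 2 69/95 = 72.6% → Protocol Alpha
Stage IV: Protocol Alpha 265/1069 = 24.8%, Compound 2 156/1133 = 13.8% → Protocol Alpha
Overall: Protocol Alpha 580/1591 = 36.5%, Compound 2 387/1567 = 24.7% → Protocol Alpha
Protocol Alpha wins overall and in every disease group — no reversal.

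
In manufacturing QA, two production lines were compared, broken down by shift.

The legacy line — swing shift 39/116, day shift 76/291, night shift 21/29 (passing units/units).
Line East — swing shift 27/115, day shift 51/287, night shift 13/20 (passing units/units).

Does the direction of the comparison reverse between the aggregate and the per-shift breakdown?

No

Swing shift: the legacy line 39/116 = 33.6%, Line East 27/115 = 23.5% → the legacy line
Day shift: the legacy line 76/291 = 26.1%, Line East 51/287 = 17.8% → the legacy line
Night shift: the legacy line 21/29 = 72.4%, Line East 13/20 = 65.0% → the legacy line
Overall: the legacy line 136/436 = 31.2%, Line East 91/422 = 21.6% → the legacy line
The legacy line wins overall and in every shift group — no reversal.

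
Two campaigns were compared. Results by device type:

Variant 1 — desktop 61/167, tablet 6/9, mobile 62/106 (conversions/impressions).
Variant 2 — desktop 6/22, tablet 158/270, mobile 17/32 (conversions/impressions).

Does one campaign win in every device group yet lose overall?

Desktop: Variant 1 61/167 = 36.5%, Variant 2 6/22 = 27.3% → Variant 1
Tablet: Variant 1 6/9 = 66.7%, Variant 2 158/270 = 58.5% → Variant 1
Mobile: Variant 1 62/106 = 58.5%, Variant 2 17/32 = 53.1% → Variant 1
Overall: Variant 1 129/282 = 45.7%, Variant 2 181/324 = 55.9% → Variant 2
Variant 1 wins each device group but Variant 2 wins overall — the comparison reverses. Variant 1's impressions skew toward desktop, which has a lower base rate.

Yes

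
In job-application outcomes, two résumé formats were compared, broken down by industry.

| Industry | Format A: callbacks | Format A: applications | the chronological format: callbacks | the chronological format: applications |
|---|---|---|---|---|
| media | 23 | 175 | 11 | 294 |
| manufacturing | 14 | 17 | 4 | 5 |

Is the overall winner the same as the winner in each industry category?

Media: Format A 23/175 = 13.1%, the chronological format 11/294 = 3.7% → Format A
Manufacturing: Format A 14/17 = 82.4%, the chronological format 4/5 = 80.0% → Format A
Overall: Format A 37/192 = 19.3%, the chronological format 15/299 = 5.0% → Format A
Format A wins overall and in every industry group — no reversal.

Yes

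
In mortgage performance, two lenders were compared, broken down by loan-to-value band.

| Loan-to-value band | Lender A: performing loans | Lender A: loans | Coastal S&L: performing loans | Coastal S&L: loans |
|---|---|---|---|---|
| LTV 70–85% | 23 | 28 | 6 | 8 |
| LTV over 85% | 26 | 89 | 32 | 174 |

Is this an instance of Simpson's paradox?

No

LTV 70–85%: Lender A 23/28 = 82.1%, Coastal S&L 6/8 = 75.0% → Lender A
LTV over 85%: Lender A 26/89 = 29.2%, Coastal S&L 32/174 = 18.4% → Lender A
Overall: Lender A 49/117 = 41.9%, Coastal S&L 38/182 = 20.9% → Lender A
Lender A wins overall and in every loan-to-value group — no reversal.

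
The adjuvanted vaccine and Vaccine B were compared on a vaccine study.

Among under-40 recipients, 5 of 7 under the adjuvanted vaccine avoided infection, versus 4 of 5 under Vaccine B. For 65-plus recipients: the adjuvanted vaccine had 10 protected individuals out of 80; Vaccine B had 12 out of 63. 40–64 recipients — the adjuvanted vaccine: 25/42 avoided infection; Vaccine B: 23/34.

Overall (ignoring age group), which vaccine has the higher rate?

Vaccine B

Under-40: the adjuvanted vaccine 5/7 = 71.4%, Vaccine B 4/5 = 80.0% → Vaccine B
65-plus: the adjuvanted vaccine 10/80 = 12.5%, Vaccine B 12/63 = 19.0% → Vaccine B
40–64: the adjuvanted vaccine 25/42 = 59.5%, Vaccine B 23/34 = 67.6% → Vaccine B
Overall: the adjuvanted vaccine 40/129 = 31.0%, Vaccine B 39/102 = 38.2% → Vaccine B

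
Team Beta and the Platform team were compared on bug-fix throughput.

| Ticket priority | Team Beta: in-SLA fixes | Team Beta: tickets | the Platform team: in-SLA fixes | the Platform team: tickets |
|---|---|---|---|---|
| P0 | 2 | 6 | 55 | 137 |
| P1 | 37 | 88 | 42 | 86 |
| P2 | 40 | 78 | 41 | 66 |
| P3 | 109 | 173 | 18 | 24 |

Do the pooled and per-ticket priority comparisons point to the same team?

No

P0: Team Beta 2/6 = 33.3%, the Platform team 55/137 = 40.1% → the Platform team
P1: Team Beta 37/88 = 42.0%, the Platform team 42/86 = 48.8% → the Platform team
P2: Team Beta 40/78 = 51.3%, the Platform team 41/66 = 62.1% → the Platform team
P3: Team Beta 109/173 = 63.0%, the Platform team 18/24 = 75.0% → the Platform team
Overall: Team Beta 188/345 = 54.5%, the Platform team 156/313 = 49.8% → Team Beta
The Platform team wins each ticket group but Team Beta wins overall — the comparison reverses. The Platform team's tickets skew toward P0, which has a lower base rate.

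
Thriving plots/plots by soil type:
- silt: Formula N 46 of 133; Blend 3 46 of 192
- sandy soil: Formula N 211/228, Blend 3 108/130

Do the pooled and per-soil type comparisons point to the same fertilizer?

Yes

Silt: Formula N 46/133 = 34.6%, Blend 3 46/192 = 24.0% → Formula N
Sandy soil: Formula N 211/228 = 92.5%, Blend 3 108/130 = 83.1% → Formula N
Overall: Formula N 257/361 = 71.2%, Blend 3 154/322 = 47.8% → Formula N
Formula N wins overall and in every soil group — no reversal.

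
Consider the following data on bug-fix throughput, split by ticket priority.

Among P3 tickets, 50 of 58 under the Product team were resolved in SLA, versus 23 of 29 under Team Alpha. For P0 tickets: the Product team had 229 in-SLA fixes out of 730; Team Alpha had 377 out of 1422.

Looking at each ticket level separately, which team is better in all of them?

the Product team

P3: the Product team 50/58 = 86.2%, Team Alpha 23/29 = 79.3% → the Product team
P0: the Product team 229/730 = 31.4%, Team Alpha 377/1422 = 26.5% → the Product team
The Product team has the higher rate in both groups.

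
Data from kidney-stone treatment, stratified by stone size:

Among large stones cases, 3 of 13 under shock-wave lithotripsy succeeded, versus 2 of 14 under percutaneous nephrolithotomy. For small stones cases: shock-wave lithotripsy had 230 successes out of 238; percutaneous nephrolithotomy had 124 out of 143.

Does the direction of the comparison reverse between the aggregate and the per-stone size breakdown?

Large stones: shock-wave lithotripsy 3/13 = 23.1%, percutaneous nephrolithotomy 2/14 = 14.3% → shock-wave lithotripsy
Small stones: shock-wave lithotripsy 230/238 = 96.6%, percutaneous nephrolithotomy 124/143 = 86.7% → shock-wave lithotripsy
Overall: shock-wave lithotripsy 233/251 = 92.8%, percutaneous nephrolithotomy 126/157 = 80.3% → shock-wave lithotripsy
Shock-wave lithotripsy wins overall and in every stone group — no reversal.

No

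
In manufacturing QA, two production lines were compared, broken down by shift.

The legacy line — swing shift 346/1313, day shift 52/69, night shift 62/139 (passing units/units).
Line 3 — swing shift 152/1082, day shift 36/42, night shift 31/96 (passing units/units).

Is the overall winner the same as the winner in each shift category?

Swing shift: the legacy line 346/1313 = 26.4%, Line 3 152/1082 = 14.0% → the legacy line
Day shift: the legacy line 52/69 = 75.4%, Line 3 36/42 = 85.7% → Line 3
Night shift: the legacy line 62/139 = 44.6%, Line 3 31/96 = 32.3% → the legacy line
Overall: the legacy line 460/1521 = 30.2%, Line 3 219/1220 = 18.0% → the legacy line
Neither sweeps: the legacy line wins 2 of 3 groups, Line 3 wins 1. The legacy line wins overall but not every group — no Simpson reversal.

No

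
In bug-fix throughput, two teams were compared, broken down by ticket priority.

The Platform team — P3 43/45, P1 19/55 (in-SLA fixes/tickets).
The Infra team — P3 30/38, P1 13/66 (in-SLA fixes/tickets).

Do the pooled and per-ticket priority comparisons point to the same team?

P3: the Platform team 43/45 = 95.6%, the Infra team 30/38 = 78.9% → the Platform team
P1: the Platform team 19/55 = 34.5%, the Infra team 13/66 = 19.7% → the Platform team
Overall: the Platform team 62/100 = 62.0%, the Infra team 43/104 = 41.3% → the Platform team
The Platform team wins overall and in every ticket group — no reversal.

Yes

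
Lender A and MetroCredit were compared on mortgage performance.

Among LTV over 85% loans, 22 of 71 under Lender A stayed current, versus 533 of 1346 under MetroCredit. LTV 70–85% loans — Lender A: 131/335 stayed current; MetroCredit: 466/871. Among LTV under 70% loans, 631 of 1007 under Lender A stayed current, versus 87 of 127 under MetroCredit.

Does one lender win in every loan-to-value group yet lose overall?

Yes

LTV over 85%: Lender A 22/71 = 31.0%, MetroCredit 533/1346 = 39.6% → MetroCredit
LTV 70–85%: Lender A 131/335 = 39.1%, MetroCredit 466/871 = 53.5% → MetroCredit
LTV under 70%: Lender A 631/1007 = 62.7%, MetroCredit 87/127 = 68.5% → MetroCredit
Overall: Lender A 784/1413 = 55.5%, MetroCredit 1086/2344 = 46.3% → Lender A
MetroCredit wins each loan-to-value group but Lender A wins overall — the comparison reverses. MetroCredit's loans skew toward LTV over 85%, which has a lower base rate.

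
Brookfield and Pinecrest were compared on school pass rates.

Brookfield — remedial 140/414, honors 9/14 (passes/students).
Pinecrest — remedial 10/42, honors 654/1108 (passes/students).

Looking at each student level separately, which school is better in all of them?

Brookfield

Remedial: Brookfield 140/414 = 33.8%, Pinecrest 10/42 = 23.8% → Brookfield
Honors: Brookfield 9/14 = 64.3%, Pinecrest 654/1108 = 59.0% → Brookfield
Brookfield has the higher rate in both groups.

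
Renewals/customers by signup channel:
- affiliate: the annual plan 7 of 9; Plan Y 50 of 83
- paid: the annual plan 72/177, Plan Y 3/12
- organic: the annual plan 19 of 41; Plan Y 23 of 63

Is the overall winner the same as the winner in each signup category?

No

Affiliate: the annual plan 7/9 = 77.8%, Plan Y 50/83 = 60.2% → the annual plan
Paid: the annual plan 72/177 = 40.7%, Plan Y 3/12 = 25.0% → the annual plan
Organic: the annual plan 19/41 = 46.3%, Plan Y 23/63 = 36.5% → the annual plan
Overall: the annual plan 98/227 = 43.2%, Plan Y 76/158 = 48.1% → Plan Y
The annual plan wins each signup group but Plan Y wins overall — the comparison reverses. The annual plan's customers skew toward paid, which has a lower base rate.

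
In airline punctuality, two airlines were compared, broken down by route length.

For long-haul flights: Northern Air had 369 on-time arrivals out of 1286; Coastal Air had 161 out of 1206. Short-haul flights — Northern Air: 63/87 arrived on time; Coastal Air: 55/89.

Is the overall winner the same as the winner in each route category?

Long-haul: Northern Air 369/1286 = 28.7%, Coastal Air 161/1206 = 13.3% → Northern Air
Short-haul: Northern Air 63/87 = 72.4%, Coastal Air 55/89 = 61.8% → Northern Air
Overall: Northern Air 432/1373 = 31.5%, Coastal Air 216/1295 = 16.7% → Northern Air
Northern Air wins overall and in every route group — no reversal.

Yes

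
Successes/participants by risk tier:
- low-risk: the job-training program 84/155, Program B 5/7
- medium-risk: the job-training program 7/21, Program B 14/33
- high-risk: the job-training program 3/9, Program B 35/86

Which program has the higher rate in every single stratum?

Program B

Low-risk: the job-training program 84/155 = 54.2%, Program B 5/7 = 71.4% → Program B
Medium-risk: the job-training program 7/21 = 33.3%, Program B 14/33 = 42.4% → Program B
High-risk: the job-training program 3/9 = 33.3%, Program B 35/86 = 40.7% → Program B
Program B has the higher rate in all 3 groups.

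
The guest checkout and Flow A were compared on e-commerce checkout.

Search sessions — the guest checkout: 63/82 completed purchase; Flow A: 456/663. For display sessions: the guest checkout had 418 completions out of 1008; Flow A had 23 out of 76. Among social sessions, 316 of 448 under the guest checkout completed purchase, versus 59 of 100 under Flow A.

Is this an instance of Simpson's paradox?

Yes

Search: the guest checkout 63/82 = 76.8%, Flow A 456/663 = 68.8% → the guest checkout
Display: the guest checkout 418/1008 = 41.5%, Flow A 23/76 = 30.3% → the guest checkout
Social: the guest checkout 316/448 = 70.5%, Flow A 59/100 = 59.0% → the guest checkout
Overall: the guest checkout 797/1538 = 51.8%, Flow A 538/839 = 64.1% → Flow A
The guest checkout wins each traffic group but Flow A wins overall — the comparison reverses. The guest checkout's sessions skew toward display, which has a lower base rate.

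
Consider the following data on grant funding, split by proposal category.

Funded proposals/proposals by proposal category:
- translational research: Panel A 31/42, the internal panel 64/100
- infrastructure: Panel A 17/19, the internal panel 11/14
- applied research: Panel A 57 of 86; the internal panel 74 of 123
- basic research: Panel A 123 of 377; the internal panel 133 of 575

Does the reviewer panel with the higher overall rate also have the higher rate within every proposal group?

Yes

Translational research: Panel A 31/42 = 73.8%, the internal panel 64/100 = 64.0% → Panel A
Infrastructure: Panel A 17/19 = 89.5%, the internal panel 11/14 = 78.6% → Panel A
Applied research: Panel A 57/86 = 66.3%, the internal panel 74/123 = 60.2% → Panel A
Basic research: Panel A 123/377 = 32.6%, the internal panel 133/575 = 23.1% → Panel A
Overall: Panel A 228/524 = 43.5%, the internal panel 282/812 = 34.7% → Panel A
Panel A wins overall and in every proposal group — no reversal.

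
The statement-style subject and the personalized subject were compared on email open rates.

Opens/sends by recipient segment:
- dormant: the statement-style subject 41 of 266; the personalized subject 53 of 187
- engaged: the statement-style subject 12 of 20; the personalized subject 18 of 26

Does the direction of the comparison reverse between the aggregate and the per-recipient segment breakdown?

No

Dormant: the statement-style subject 41/266 = 15.4%, the personalized subject 53/187 = 28.3% → the personalized subject
Engaged: the statement-style subject 12/20 = 60.0%, the personalized subject 18/26 = 69.2% → the personalized subject
Overall: the statement-style subject 53/286 = 18.5%, the personalized subject 71/213 = 33.3% → the personalized subject
The personalized subject wins overall and in every recipient group — no reversal.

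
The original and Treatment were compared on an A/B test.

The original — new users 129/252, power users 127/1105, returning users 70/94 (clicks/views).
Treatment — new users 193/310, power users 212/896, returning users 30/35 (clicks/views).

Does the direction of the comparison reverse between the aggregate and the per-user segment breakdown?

New users: the original 129/252 = 51.2%, Treatment 193/310 = 62.3% → Treatment
Power users: the original 127/1105 = 11.5%, Treatment 212/896 = 23.7% → Treatment
Returning users: the original 70/94 = 74.5%, Treatment 30/35 = 85.7% → Treatment
Overall: the original 326/1451 = 22.5%, Treatment 435/1241 = 35.1% → Treatment
Treatment wins overall and in every user group — no reversal.

No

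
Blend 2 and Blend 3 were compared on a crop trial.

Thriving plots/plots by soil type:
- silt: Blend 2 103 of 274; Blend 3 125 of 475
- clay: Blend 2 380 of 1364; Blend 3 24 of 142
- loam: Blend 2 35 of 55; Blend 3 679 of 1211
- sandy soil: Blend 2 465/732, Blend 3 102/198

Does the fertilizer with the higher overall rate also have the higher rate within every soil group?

No

Silt: Blend 2 103/274 = 37.6%, Blend 3 125/475 = 26.3% → Blend 2
Clay: Blend 2 380/1364 = 27.9%, Blend 3 24/142 = 16.9% → Blend 2
Loam: Blend 2 35/55 = 63.6%, Blend 3 679/1211 = 56.1% → Blend 2
Sandy soil: Blend 2 465/732 = 63.5%, Blend 3 102/198 = 51.5% → Blend 2
Overall: Blend 2 983/2425 = 40.5%, Blend 3 930/2026 = 45.9% → Blend 3
Blend 2 wins each soil group but Blend 3 wins overall — the comparison reverses. Blend 2's plots skew toward clay, which has a lower base rate.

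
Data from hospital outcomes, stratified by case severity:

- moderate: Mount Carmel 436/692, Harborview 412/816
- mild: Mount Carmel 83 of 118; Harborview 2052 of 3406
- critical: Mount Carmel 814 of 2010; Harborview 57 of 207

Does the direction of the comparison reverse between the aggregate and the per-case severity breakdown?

Moderate: Mount Carmel 436/692 = 63.0%, Harborview 412/816 = 50.5% → Mount Carmel
Mild: Mount Carmel 83/118 = 70.3%, Harborview 2052/3406 = 60.2% → Mount Carmel
Critical: Mount Carmel 814/2010 = 40.5%, Harborview 57/207 = 27.5% → Mount Carmel
Overall: Mount Carmel 1333/2820 = 47.3%, Harborview 2521/4429 = 56.9% → Harborview
Mount Carmel wins each case group but Harborview wins overall — the comparison reverses. Mount Carmel's patients skew toward critical, which has a lower base rate.

Yes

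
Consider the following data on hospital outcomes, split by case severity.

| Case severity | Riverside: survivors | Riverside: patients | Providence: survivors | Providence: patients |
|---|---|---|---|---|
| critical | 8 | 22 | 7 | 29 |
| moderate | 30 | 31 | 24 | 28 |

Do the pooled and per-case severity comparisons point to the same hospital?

Yes

Critical: Riverside 8/22 = 36.4%, Providence 7/29 = 24.1% → Riverside
Moderate: Riverside 30/31 = 96.8%, Providence 24/28 = 85.7% → Riverside
Overall: Riverside 38/53 = 71.7%, Providence 31/57 = 54.4% → Riverside
Riverside wins overall and in every case group — no reversal.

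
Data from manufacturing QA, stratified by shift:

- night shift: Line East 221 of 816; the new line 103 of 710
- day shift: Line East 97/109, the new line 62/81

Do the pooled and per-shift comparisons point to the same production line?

Night shift: Line East 221/816 = 27.1%, the new line 103/710 = 14.5% → Line East
Day shift: Line East 97/109 = 89.0%, the new line 62/81 = 76.5% → Line East
Overall: Line East 318/925 = 34.4%, the new line 165/791 = 20.9% → Line East
Line East wins overall and in every shift group — no reversal.

Yes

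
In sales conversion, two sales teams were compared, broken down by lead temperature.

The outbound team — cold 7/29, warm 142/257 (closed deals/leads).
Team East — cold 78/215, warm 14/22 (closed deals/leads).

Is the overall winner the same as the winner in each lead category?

No

Cold: the outbound team 7/29 = 24.1%, Team East 78/215 = 36.3% → Team East
Warm: the outbound team 142/257 = 55.3%, Team East 14/22 = 63.6% → Team East
Overall: the outbound team 149/286 = 52.1%, Team East 92/237 = 38.8% → the outbound team
Team East wins each lead group but the outbound team wins overall — the comparison reverses. Team East's leads skew toward cold, which has a lower base rate.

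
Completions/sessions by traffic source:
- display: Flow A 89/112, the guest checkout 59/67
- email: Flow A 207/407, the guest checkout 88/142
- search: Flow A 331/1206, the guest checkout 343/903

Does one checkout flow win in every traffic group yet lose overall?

No

Display: Flow A 89/112 = 79.5%, the guest checkout 59/67 = 88.1% → the guest checkout
Email: Flow A 207/407 = 50.9%, the guest checkout 88/142 = 62.0% → the guest checkout
Search: Flow A 331/1206 = 27.4%, the guest checkout 343/903 = 38.0% → the guest checkout
Overall: Flow A 627/1725 = 36.3%, the guest checkout 490/1112 = 44.1% → the guest checkout
The guest checkout wins overall and in every traffic group — no reversal.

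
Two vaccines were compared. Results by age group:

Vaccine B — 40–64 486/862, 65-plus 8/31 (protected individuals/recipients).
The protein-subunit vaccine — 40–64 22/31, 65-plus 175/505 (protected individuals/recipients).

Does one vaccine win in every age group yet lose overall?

40–64: Vaccine B 486/862 = 56.4%, the protein-subunit vaccine 22/31 = 71.0% → the protein-subunit vaccine
65-plus: Vaccine B 8/31 = 25.8%, the protein-subunit vaccine 175/505 = 34.7% → the protein-subunit vaccine
Overall: Vaccine B 494/893 = 55.3%, the protein-subunit vaccine 197/536 = 36.8% → Vaccine B
The protein-subunit vaccine wins each age group but Vaccine B wins overall — the comparison reverses. The protein-subunit vaccine's recipients skew toward 65-plus, which has a lower base rate.

Yes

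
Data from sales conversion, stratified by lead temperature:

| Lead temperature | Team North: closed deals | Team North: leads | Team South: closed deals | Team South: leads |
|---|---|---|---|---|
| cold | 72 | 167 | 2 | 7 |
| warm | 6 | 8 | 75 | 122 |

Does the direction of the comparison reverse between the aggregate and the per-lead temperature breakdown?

Cold: Team North 72/167 = 43.1%, Team South 2/7 = 28.6% → Team North
Warm: Team North 6/8 = 75.0%, Team South 75/122 = 61.5% → Team North
Overall: Team North 78/175 = 44.6%, Team South 77/129 = 59.7% → Team South
Team North wins each lead group but Team South wins overall — the comparison reverses. Team North's leads skew toward cold, which has a lower base rate.

Yes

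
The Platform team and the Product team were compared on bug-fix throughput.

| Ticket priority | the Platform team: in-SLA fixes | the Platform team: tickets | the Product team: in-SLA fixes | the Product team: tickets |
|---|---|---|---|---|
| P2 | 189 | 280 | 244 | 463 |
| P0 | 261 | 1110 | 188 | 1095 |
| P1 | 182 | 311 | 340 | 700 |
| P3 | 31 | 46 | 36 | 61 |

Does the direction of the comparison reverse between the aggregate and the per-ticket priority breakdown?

P2: the Platform team 189/280 = 67.5%, the Product team 244/463 = 52.7% → the Platform team
P0: the Platform team 261/1110 = 23.5%, the Product team 188/1095 = 17.2% → the Platform team
P1: the Platform team 182/311 = 58.5%, the Product team 340/700 = 48.6% → the Platform team
P3: the Platform team 31/46 = 67.4%, the Product team 36/61 = 59.0% → the Platform team
Overall: the Platform team 663/1747 = 38.0%, the Product team 808/2319 = 34.8% → the Platform team
The Platform team wins overall and in every ticket group — no reversal.

No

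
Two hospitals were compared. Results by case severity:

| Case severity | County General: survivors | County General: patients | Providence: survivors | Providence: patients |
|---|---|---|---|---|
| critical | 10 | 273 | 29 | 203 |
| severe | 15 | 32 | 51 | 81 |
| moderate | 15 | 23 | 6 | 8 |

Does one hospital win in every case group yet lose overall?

Critical: County General 10/273 = 3.7%, Providence 29/203 = 14.3% → Providence
Severe: County General 15/32 = 46.9%, Providence 51/81 = 63.0% → Providence
Moderate: County General 15/23 = 65.2%, Providence 6/8 = 75.0% → Providence
Overall: County General 40/328 = 12.2%, Providence 86/292 = 29.5% → Providence
Providence wins overall and in every case group — no reversal.

No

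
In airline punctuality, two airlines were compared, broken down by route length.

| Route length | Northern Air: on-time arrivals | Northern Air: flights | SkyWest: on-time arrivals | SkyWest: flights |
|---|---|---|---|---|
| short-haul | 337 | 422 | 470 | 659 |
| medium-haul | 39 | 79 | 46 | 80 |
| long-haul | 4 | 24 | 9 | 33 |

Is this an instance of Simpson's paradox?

No

Short-haul: Northern Air 337/422 = 79.9%, SkyWest 470/659 = 71.3% → Northern Air
Medium-haul: Northern Air 39/79 = 49.4%, SkyWest 46/80 = 57.5% → SkyWest
Long-haul: Northern Air 4/24 = 16.7%, SkyWest 9/33 = 27.3% → SkyWest
Overall: Northern Air 380/525 = 72.4%, SkyWest 525/772 = 68.0% → Northern Air
Neither sweeps: Northern Air wins 1 of 3 groups, SkyWest wins 2. Northern Air wins overall but not every group — no Simpson reversal.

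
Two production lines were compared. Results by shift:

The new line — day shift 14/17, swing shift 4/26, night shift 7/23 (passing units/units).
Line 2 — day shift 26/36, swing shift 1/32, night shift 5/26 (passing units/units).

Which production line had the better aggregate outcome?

Day shift: the new line 14/17 = 82.4%, Line 2 26/36 = 72.2% → the new line
Swing shift: the new line 4/26 = 15.4%, Line 2 1/32 = 3.1% → the new line
Night shift: the new line 7/23 = 30.4%, Line 2 5/26 = 19.2% → the new line
Overall: the new line 25/66 = 37.9%, Line 2 32/94 = 34.0% → the new line

the new line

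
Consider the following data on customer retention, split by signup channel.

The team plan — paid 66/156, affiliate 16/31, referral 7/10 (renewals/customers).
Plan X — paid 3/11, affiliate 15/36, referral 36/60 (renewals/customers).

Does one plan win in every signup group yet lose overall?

Paid: the team plan 66/156 = 42.3%, Plan X 3/11 = 27.3% → the team plan
Affiliate: the team plan 16/31 = 51.6%, Plan X 15/36 = 41.7% → the team plan
Referral: the team plan 7/10 = 70.0%, Plan X 36/60 = 60.0% → the team plan
Overall: the team plan 89/197 = 45.2%, Plan X 54/107 = 50.5% → Plan X
The team plan wins each signup group but Plan X wins overall — the comparison reverses. The team plan's customers skew toward paid, which has a lower base rate.

Yes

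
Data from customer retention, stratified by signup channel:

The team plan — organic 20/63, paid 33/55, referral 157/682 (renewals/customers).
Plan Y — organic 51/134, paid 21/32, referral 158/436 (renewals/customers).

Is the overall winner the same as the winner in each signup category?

Organic: the team plan 20/63 = 31.7%, Plan Y 51/134 = 38.1% → Plan Y
Paid: the team plan 33/55 = 60.0%, Plan Y 21/32 = 65.6% → Plan Y
Referral: the team plan 157/682 = 23.0%, Plan Y 158/436 = 36.2% → Plan Y
Overall: the team plan 210/800 = 26.2%, Plan Y 230/602 = 38.2% → Plan Y
Plan Y wins overall and in every signup group — no reversal.

Yes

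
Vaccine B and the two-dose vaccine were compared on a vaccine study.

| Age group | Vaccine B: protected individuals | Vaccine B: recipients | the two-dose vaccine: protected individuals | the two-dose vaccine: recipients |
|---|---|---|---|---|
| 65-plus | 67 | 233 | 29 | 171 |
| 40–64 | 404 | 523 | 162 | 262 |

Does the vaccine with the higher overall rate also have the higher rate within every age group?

Yes

65-plus: Vaccine B 67/233 = 28.8%, the two-dose vaccine 29/171 = 17.0% → Vaccine B
40–64: Vaccine B 404/523 = 77.2%, the two-dose vaccine 162/262 = 61.8% → Vaccine B
Overall: Vaccine B 471/756 = 62.3%, the two-dose vaccine 191/433 = 44.1% → Vaccine B
Vaccine B wins overall and in every age group — no reversal.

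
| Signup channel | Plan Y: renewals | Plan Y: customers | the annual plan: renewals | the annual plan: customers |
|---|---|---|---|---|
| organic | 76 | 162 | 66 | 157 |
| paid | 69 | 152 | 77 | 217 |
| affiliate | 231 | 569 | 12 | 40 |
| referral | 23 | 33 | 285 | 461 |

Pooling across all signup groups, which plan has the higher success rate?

the annual plan

Organic: Plan Y 76/162 = 46.9%, the annual plan 66/157 = 42.0% → Plan Y
Paid: Plan Y 69/152 = 45.4%, the annual plan 77/217 = 35.5% → Plan Y
Affiliate: Plan Y 231/569 = 40.6%, the annual plan 12/40 = 30.0% → Plan Y
Referral: Plan Y 23/33 = 69.7%, the annual plan 285/461 = 61.8% → Plan Y
Overall: Plan Y 399/916 = 43.6%, the annual plan 440/875 = 50.3% → the annual plan
(Plan Y wins every signup group but the annual plan wins overall — Plan Y's customers skew toward the low-rate affiliate group.)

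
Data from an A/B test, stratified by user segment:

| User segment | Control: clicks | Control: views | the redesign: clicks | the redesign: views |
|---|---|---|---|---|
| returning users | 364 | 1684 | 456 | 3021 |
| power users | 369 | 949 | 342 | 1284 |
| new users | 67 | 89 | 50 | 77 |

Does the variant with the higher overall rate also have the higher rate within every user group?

Returning users: Control 364/1684 = 21.6%, the redesign 456/3021 = 15.1% → Control
Power users: Control 369/949 = 38.9%, the redesign 342/1284 = 26.6% → Control
New users: Control 67/89 = 75.3%, the redesign 50/77 = 64.9% → Control
Overall: Control 800/2722 = 29.4%, the redesign 848/4382 = 19.4% → Control
Control wins overall and in every user group — no reversal.

Yes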